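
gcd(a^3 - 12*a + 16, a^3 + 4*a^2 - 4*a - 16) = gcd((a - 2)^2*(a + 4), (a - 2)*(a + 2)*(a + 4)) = a^2 + 2*a - 8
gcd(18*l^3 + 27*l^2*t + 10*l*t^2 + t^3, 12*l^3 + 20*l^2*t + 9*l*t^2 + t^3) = 6*l^2 + 7*l*t + t^2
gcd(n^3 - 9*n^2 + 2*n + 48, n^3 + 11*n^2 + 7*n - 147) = n - 3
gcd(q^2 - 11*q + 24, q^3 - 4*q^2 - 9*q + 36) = q - 3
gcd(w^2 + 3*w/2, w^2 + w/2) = w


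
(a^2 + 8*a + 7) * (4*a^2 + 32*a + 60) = 4*a^4 + 64*a^3 + 344*a^2 + 704*a + 420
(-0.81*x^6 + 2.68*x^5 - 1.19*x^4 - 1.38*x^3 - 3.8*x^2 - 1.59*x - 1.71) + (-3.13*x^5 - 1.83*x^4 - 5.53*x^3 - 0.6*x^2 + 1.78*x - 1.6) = -0.81*x^6 - 0.45*x^5 - 3.02*x^4 - 6.91*x^3 - 4.4*x^2 + 0.19*x - 3.31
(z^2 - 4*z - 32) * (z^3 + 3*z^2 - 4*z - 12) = z^5 - z^4 - 48*z^3 - 92*z^2 + 176*z + 384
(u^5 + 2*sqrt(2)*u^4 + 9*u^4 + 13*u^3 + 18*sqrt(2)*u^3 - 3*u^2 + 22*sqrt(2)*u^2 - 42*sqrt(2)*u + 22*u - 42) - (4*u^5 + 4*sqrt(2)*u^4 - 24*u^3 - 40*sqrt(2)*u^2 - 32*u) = -3*u^5 - 2*sqrt(2)*u^4 + 9*u^4 + 18*sqrt(2)*u^3 + 37*u^3 - 3*u^2 + 62*sqrt(2)*u^2 - 42*sqrt(2)*u + 54*u - 42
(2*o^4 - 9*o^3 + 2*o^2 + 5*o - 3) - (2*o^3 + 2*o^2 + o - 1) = 2*o^4 - 11*o^3 + 4*o - 2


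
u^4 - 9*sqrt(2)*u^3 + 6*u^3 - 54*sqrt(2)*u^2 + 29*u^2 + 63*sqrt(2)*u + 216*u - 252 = (u - 1)*(u + 7)*(u - 6*sqrt(2))*(u - 3*sqrt(2))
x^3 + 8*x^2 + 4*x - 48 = (x - 2)*(x + 4)*(x + 6)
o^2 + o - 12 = (o - 3)*(o + 4)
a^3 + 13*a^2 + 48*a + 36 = (a + 1)*(a + 6)^2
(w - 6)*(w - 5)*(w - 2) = w^3 - 13*w^2 + 52*w - 60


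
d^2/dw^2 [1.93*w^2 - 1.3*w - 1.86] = 3.86000000000000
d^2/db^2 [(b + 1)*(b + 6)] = 2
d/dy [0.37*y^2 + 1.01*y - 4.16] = 0.74*y + 1.01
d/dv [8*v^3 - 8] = 24*v^2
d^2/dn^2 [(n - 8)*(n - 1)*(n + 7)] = 6*n - 4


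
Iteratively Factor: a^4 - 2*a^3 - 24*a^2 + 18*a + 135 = (a - 3)*(a^3 + a^2 - 21*a - 45) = (a - 3)*(a + 3)*(a^2 - 2*a - 15) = (a - 3)*(a + 3)^2*(a - 5)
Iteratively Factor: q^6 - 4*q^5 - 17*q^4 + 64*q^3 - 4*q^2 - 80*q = (q - 5)*(q^5 + q^4 - 12*q^3 + 4*q^2 + 16*q) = (q - 5)*(q - 2)*(q^4 + 3*q^3 - 6*q^2 - 8*q) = (q - 5)*(q - 2)*(q + 4)*(q^3 - q^2 - 2*q) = q*(q - 5)*(q - 2)*(q + 4)*(q^2 - q - 2) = q*(q - 5)*(q - 2)^2*(q + 4)*(q + 1)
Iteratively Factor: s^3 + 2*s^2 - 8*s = (s)*(s^2 + 2*s - 8) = s*(s - 2)*(s + 4)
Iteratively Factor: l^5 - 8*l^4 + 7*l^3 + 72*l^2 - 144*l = (l - 4)*(l^4 - 4*l^3 - 9*l^2 + 36*l) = (l - 4)^2*(l^3 - 9*l) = (l - 4)^2*(l - 3)*(l^2 + 3*l) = l*(l - 4)^2*(l - 3)*(l + 3)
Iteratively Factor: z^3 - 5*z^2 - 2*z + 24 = (z + 2)*(z^2 - 7*z + 12) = (z - 3)*(z + 2)*(z - 4)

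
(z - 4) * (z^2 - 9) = z^3 - 4*z^2 - 9*z + 36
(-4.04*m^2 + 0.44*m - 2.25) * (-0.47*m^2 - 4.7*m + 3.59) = 1.8988*m^4 + 18.7812*m^3 - 15.5141*m^2 + 12.1546*m - 8.0775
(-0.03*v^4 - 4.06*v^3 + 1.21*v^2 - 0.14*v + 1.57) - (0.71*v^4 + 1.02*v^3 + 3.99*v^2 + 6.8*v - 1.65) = -0.74*v^4 - 5.08*v^3 - 2.78*v^2 - 6.94*v + 3.22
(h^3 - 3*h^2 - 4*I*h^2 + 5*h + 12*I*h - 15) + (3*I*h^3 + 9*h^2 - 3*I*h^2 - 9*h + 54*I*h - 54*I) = h^3 + 3*I*h^3 + 6*h^2 - 7*I*h^2 - 4*h + 66*I*h - 15 - 54*I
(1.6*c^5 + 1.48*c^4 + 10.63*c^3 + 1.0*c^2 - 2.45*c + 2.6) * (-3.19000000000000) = -5.104*c^5 - 4.7212*c^4 - 33.9097*c^3 - 3.19*c^2 + 7.8155*c - 8.294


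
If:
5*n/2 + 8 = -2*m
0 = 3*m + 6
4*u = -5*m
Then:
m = -2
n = -8/5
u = 5/2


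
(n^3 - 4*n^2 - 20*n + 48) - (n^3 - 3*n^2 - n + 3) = -n^2 - 19*n + 45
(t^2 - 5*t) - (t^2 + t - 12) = 12 - 6*t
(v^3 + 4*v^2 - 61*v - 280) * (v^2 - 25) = v^5 + 4*v^4 - 86*v^3 - 380*v^2 + 1525*v + 7000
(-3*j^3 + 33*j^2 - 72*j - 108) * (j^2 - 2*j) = -3*j^5 + 39*j^4 - 138*j^3 + 36*j^2 + 216*j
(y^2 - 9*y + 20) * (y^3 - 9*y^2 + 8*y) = y^5 - 18*y^4 + 109*y^3 - 252*y^2 + 160*y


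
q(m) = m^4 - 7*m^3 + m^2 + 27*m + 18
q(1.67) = 41.05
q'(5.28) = 40.91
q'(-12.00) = -9933.00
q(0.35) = 27.29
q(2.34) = 26.95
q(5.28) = -64.74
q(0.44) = 29.51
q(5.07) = -70.93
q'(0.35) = 25.30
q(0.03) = 18.81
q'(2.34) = -32.06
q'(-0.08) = 26.70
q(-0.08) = 15.85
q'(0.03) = 27.04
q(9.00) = 1800.00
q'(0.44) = 24.16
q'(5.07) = 18.63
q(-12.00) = 32670.00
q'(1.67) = -9.60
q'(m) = 4*m^3 - 21*m^2 + 2*m + 27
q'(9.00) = 1260.00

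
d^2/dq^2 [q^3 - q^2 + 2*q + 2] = 6*q - 2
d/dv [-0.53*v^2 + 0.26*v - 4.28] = 0.26 - 1.06*v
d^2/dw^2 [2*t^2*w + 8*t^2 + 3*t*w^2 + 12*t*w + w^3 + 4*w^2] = 6*t + 6*w + 8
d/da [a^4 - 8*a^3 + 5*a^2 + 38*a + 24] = 4*a^3 - 24*a^2 + 10*a + 38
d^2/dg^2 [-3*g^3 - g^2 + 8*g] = -18*g - 2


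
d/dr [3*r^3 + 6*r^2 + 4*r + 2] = 9*r^2 + 12*r + 4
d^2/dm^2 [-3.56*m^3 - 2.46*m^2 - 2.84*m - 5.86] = -21.36*m - 4.92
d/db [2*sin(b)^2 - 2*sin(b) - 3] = 2*sin(2*b) - 2*cos(b)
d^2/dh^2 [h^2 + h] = 2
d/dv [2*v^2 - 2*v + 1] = 4*v - 2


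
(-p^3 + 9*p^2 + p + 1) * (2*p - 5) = -2*p^4 + 23*p^3 - 43*p^2 - 3*p - 5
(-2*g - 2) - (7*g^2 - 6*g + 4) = -7*g^2 + 4*g - 6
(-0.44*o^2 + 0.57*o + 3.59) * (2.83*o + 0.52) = -1.2452*o^3 + 1.3843*o^2 + 10.4561*o + 1.8668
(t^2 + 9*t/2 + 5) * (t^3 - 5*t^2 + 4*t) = t^5 - t^4/2 - 27*t^3/2 - 7*t^2 + 20*t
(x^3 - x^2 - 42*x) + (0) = x^3 - x^2 - 42*x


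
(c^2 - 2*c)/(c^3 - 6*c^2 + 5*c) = (c - 2)/(c^2 - 6*c + 5)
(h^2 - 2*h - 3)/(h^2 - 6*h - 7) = (h - 3)/(h - 7)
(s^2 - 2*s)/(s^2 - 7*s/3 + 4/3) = 3*s*(s - 2)/(3*s^2 - 7*s + 4)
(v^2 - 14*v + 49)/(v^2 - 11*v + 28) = (v - 7)/(v - 4)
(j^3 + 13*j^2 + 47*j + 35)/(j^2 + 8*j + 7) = j + 5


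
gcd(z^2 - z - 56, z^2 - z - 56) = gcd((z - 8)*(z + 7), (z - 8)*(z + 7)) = z^2 - z - 56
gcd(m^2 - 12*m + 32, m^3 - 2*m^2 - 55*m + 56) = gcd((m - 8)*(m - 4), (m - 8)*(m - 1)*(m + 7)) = m - 8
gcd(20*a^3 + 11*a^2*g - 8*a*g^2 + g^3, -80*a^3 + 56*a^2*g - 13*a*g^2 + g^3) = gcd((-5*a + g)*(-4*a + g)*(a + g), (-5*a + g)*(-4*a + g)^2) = 20*a^2 - 9*a*g + g^2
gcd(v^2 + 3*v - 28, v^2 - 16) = v - 4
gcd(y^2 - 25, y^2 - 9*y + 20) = y - 5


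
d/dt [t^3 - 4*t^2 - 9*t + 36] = 3*t^2 - 8*t - 9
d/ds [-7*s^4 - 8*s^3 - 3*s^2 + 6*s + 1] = -28*s^3 - 24*s^2 - 6*s + 6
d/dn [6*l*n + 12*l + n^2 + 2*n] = 6*l + 2*n + 2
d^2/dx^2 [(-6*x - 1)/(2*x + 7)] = 160/(2*x + 7)^3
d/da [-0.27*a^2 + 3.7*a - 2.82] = 3.7 - 0.54*a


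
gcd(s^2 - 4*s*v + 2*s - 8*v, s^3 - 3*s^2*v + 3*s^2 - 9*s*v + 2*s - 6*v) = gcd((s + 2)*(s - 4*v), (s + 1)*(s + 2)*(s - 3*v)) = s + 2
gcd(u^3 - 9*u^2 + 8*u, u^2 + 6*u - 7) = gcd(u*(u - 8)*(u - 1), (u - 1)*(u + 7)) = u - 1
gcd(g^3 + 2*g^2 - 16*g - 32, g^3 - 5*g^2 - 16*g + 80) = g^2 - 16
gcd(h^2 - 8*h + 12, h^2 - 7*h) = 1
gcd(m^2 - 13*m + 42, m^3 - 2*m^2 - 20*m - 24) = m - 6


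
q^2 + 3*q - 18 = (q - 3)*(q + 6)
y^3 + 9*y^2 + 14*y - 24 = (y - 1)*(y + 4)*(y + 6)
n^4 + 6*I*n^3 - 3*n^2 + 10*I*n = n*(n - I)*(n + 2*I)*(n + 5*I)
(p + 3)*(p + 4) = p^2 + 7*p + 12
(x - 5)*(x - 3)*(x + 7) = x^3 - x^2 - 41*x + 105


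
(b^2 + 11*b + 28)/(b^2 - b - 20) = (b + 7)/(b - 5)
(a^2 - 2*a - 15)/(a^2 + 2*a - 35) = (a + 3)/(a + 7)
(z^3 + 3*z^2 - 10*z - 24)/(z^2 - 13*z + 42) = (z^3 + 3*z^2 - 10*z - 24)/(z^2 - 13*z + 42)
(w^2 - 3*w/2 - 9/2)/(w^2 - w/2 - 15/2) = (2*w + 3)/(2*w + 5)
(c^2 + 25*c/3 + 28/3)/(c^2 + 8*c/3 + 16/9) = 3*(c + 7)/(3*c + 4)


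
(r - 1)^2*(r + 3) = r^3 + r^2 - 5*r + 3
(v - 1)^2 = v^2 - 2*v + 1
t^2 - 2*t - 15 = (t - 5)*(t + 3)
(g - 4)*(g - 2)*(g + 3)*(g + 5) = g^4 + 2*g^3 - 25*g^2 - 26*g + 120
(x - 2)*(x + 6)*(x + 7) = x^3 + 11*x^2 + 16*x - 84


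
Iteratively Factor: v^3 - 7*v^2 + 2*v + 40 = (v - 4)*(v^2 - 3*v - 10) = (v - 5)*(v - 4)*(v + 2)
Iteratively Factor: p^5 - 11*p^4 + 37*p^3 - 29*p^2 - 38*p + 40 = (p - 5)*(p^4 - 6*p^3 + 7*p^2 + 6*p - 8) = (p - 5)*(p - 2)*(p^3 - 4*p^2 - p + 4) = (p - 5)*(p - 2)*(p - 1)*(p^2 - 3*p - 4) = (p - 5)*(p - 2)*(p - 1)*(p + 1)*(p - 4)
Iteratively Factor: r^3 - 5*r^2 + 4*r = (r - 4)*(r^2 - r) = (r - 4)*(r - 1)*(r)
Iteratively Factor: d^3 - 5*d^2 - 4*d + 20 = (d + 2)*(d^2 - 7*d + 10) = (d - 2)*(d + 2)*(d - 5)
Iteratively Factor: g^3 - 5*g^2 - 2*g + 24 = (g + 2)*(g^2 - 7*g + 12) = (g - 3)*(g + 2)*(g - 4)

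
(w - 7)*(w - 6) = w^2 - 13*w + 42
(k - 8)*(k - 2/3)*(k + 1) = k^3 - 23*k^2/3 - 10*k/3 + 16/3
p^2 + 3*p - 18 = (p - 3)*(p + 6)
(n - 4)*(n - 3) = n^2 - 7*n + 12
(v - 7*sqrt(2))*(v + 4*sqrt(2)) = v^2 - 3*sqrt(2)*v - 56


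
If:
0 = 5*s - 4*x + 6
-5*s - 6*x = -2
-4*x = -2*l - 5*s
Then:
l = 3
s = -14/25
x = 4/5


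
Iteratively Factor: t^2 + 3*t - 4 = (t - 1)*(t + 4)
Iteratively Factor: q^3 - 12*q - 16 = (q + 2)*(q^2 - 2*q - 8) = (q + 2)^2*(q - 4)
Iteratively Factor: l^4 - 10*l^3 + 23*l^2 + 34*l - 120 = (l - 4)*(l^3 - 6*l^2 - l + 30) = (l - 4)*(l + 2)*(l^2 - 8*l + 15) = (l - 4)*(l - 3)*(l + 2)*(l - 5)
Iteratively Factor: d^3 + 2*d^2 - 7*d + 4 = (d - 1)*(d^2 + 3*d - 4) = (d - 1)^2*(d + 4)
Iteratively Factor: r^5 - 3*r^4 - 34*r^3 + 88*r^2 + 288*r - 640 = (r - 4)*(r^4 + r^3 - 30*r^2 - 32*r + 160) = (r - 4)*(r - 2)*(r^3 + 3*r^2 - 24*r - 80) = (r - 4)*(r - 2)*(r + 4)*(r^2 - r - 20) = (r - 5)*(r - 4)*(r - 2)*(r + 4)*(r + 4)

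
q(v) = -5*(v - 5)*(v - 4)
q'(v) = 45 - 10*v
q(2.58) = -17.18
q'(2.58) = 19.20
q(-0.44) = -120.77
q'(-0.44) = 49.40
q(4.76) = 0.91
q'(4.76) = -2.60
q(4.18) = 0.74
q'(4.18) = 3.20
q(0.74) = -69.44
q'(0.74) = 37.60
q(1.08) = -57.23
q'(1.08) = 34.20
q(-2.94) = -275.52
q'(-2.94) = 74.40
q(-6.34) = -586.28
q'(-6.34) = 108.40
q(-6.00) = -550.00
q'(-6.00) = 105.00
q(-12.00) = -1360.00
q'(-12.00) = 165.00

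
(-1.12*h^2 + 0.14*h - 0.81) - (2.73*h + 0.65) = -1.12*h^2 - 2.59*h - 1.46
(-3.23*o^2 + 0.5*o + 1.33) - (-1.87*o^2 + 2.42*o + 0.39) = -1.36*o^2 - 1.92*o + 0.94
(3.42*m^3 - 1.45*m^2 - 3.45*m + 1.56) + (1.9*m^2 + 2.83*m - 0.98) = 3.42*m^3 + 0.45*m^2 - 0.62*m + 0.58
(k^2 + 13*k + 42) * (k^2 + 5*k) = k^4 + 18*k^3 + 107*k^2 + 210*k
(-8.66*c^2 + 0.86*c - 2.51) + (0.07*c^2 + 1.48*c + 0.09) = -8.59*c^2 + 2.34*c - 2.42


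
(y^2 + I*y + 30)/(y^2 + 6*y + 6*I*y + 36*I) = (y - 5*I)/(y + 6)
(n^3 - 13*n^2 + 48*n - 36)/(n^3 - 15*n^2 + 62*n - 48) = (n - 6)/(n - 8)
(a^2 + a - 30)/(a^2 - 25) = (a + 6)/(a + 5)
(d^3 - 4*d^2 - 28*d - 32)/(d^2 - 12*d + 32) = (d^2 + 4*d + 4)/(d - 4)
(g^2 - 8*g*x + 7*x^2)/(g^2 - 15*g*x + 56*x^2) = (-g + x)/(-g + 8*x)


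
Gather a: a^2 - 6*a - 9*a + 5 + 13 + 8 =a^2 - 15*a + 26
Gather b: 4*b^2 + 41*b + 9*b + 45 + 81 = 4*b^2 + 50*b + 126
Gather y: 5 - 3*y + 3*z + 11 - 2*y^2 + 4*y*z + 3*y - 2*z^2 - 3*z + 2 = -2*y^2 + 4*y*z - 2*z^2 + 18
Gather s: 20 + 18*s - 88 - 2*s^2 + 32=-2*s^2 + 18*s - 36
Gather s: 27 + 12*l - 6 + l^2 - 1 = l^2 + 12*l + 20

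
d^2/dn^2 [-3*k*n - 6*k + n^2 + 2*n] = 2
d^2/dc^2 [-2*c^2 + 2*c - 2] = -4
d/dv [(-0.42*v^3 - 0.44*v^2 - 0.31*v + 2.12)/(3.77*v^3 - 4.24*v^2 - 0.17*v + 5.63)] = (3.4396*v^4 + 2.4802*v^3 - 32.3106*v^2 + 13.0232*v - 1.3849)/(14.2129*v^6 - 31.9696*v^5 + 16.6958*v^4 + 43.8918*v^3 - 47.7135*v^2 - 1.9142*v + 31.6969)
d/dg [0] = 0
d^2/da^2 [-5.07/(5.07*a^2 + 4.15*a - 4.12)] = (260.647686*a^2 + 213.35067*a - 5.07*(10.14*a + 4.15)*(20.28*a + 8.3) - 211.808376)/(5.07*a^2 + 4.15*a - 4.12)^3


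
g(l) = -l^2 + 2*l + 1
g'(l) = 2 - 2*l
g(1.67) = 1.55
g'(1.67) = -1.34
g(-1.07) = -2.28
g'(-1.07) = 4.14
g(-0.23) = 0.49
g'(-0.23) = 2.46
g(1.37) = 1.86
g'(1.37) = -0.74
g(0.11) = 1.21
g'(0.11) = 1.78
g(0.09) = 1.17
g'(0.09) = 1.82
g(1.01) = 2.00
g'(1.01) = -0.02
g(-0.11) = 0.77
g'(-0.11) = 2.22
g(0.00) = 1.00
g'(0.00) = 2.00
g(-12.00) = -167.00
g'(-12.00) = 26.00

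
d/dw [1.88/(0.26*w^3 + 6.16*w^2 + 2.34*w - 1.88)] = (-1.4664*w^2 - 23.1616*w - 4.3992)/(0.26*w^3 + 6.16*w^2 + 2.34*w - 1.88)^2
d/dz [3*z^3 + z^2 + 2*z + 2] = 9*z^2 + 2*z + 2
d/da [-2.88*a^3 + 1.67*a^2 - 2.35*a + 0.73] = -8.64*a^2 + 3.34*a - 2.35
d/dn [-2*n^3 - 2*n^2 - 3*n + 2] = -6*n^2 - 4*n - 3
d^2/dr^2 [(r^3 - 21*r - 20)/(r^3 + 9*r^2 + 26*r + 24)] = 2*(-9*r^3 - 33*r^2 - 3*r + 61)/(r^6 + 15*r^5 + 93*r^4 + 305*r^3 + 558*r^2 + 540*r + 216)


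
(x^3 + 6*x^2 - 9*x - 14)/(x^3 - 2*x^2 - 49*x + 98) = (x + 1)/(x - 7)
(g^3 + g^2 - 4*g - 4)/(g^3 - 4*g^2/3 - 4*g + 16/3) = 3*(g + 1)/(3*g - 4)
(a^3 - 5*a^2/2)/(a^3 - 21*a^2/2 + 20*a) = a/(a - 8)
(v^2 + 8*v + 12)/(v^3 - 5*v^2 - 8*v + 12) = (v + 6)/(v^2 - 7*v + 6)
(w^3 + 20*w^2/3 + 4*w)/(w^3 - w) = (w^2 + 20*w/3 + 4)/(w^2 - 1)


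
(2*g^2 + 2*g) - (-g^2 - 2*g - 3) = 3*g^2 + 4*g + 3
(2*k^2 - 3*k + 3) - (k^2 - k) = k^2 - 2*k + 3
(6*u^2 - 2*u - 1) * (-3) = -18*u^2 + 6*u + 3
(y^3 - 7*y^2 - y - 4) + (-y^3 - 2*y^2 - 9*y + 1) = -9*y^2 - 10*y - 3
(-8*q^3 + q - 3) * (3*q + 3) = -24*q^4 - 24*q^3 + 3*q^2 - 6*q - 9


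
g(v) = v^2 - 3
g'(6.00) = 12.00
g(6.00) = 33.00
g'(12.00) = 24.00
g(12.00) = 141.00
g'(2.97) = 5.94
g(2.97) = 5.82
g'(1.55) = 3.10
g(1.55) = -0.60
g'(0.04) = 0.08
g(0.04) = -3.00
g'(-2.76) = -5.52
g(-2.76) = 4.62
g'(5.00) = 10.00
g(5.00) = 22.00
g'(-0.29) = -0.58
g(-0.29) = -2.92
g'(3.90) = 7.80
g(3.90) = 12.21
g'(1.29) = 2.58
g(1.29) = -1.34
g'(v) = 2*v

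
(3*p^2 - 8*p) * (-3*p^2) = -9*p^4 + 24*p^3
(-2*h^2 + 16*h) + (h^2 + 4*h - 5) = -h^2 + 20*h - 5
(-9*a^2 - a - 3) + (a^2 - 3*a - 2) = -8*a^2 - 4*a - 5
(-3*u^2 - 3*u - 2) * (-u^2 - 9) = 3*u^4 + 3*u^3 + 29*u^2 + 27*u + 18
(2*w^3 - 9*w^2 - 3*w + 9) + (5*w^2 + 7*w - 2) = 2*w^3 - 4*w^2 + 4*w + 7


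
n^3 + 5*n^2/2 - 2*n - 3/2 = (n - 1)*(n + 1/2)*(n + 3)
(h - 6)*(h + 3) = h^2 - 3*h - 18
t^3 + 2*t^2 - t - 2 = (t - 1)*(t + 1)*(t + 2)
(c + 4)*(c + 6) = c^2 + 10*c + 24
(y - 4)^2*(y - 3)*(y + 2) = y^4 - 9*y^3 + 18*y^2 + 32*y - 96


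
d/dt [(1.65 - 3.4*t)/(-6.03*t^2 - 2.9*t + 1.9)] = (-20.502*t^2 + 19.899*t - 1.675)/(36.3609*t^4 + 34.974*t^3 - 14.504*t^2 - 11.02*t + 3.61)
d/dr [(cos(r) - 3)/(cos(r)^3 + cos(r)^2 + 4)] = (-9*cos(r)/2 - 4*cos(2*r) + cos(3*r)/2 - 8)*sin(r)/(cos(r)^3 + cos(r)^2 + 4)^2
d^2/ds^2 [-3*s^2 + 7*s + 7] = -6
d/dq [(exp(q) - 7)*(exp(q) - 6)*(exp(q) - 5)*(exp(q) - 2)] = (4*exp(3*q) - 60*exp(2*q) + 286*exp(q) - 424)*exp(q)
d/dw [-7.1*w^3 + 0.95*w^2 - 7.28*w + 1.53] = -21.3*w^2 + 1.9*w - 7.28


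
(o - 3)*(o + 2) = o^2 - o - 6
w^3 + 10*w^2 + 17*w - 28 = (w - 1)*(w + 4)*(w + 7)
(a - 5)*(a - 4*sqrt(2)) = a^2 - 4*sqrt(2)*a - 5*a + 20*sqrt(2)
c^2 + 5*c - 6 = (c - 1)*(c + 6)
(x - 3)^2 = x^2 - 6*x + 9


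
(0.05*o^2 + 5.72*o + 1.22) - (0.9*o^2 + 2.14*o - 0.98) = -0.85*o^2 + 3.58*o + 2.2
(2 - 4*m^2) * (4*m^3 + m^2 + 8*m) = -16*m^5 - 4*m^4 - 24*m^3 + 2*m^2 + 16*m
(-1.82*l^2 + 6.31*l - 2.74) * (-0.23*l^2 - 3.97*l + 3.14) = 0.4186*l^4 + 5.7741*l^3 - 30.1353*l^2 + 30.6912*l - 8.6036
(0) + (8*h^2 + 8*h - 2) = 8*h^2 + 8*h - 2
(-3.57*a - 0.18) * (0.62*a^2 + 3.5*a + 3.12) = -2.2134*a^3 - 12.6066*a^2 - 11.7684*a - 0.5616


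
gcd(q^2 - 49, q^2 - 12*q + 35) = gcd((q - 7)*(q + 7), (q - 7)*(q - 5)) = q - 7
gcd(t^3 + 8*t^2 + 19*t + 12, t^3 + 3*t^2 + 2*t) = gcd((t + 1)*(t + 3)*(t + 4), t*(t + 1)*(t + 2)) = t + 1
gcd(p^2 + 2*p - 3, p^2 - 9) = p + 3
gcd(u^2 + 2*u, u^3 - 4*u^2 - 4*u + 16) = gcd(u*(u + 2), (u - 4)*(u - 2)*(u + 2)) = u + 2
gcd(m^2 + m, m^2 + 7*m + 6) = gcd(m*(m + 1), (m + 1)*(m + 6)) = m + 1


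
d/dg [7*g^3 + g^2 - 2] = g*(21*g + 2)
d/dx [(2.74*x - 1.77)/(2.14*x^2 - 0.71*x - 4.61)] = (-5.8636*x^2 + 7.5756*x - 13.8881)/(4.5796*x^4 - 3.0388*x^3 - 19.2267*x^2 + 6.5462*x + 21.2521)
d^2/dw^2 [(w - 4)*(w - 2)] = 2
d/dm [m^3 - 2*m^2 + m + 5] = 3*m^2 - 4*m + 1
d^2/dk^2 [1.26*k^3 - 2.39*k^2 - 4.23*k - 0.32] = 7.56*k - 4.78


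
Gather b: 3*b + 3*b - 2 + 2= 6*b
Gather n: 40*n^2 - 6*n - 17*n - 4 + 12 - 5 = 40*n^2 - 23*n + 3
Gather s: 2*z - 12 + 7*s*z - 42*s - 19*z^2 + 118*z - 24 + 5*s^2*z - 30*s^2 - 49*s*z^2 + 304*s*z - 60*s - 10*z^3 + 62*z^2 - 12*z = s^2*(5*z - 30) + s*(-49*z^2 + 311*z - 102) - 10*z^3 + 43*z^2 + 108*z - 36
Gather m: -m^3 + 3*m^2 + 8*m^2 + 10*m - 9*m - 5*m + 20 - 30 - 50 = -m^3 + 11*m^2 - 4*m - 60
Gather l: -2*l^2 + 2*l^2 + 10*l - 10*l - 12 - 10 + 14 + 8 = 0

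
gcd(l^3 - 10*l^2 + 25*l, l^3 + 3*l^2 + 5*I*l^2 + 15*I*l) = l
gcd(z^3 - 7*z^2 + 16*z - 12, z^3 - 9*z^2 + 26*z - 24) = z^2 - 5*z + 6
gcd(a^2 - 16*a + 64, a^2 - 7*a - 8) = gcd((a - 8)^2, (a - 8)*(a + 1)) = a - 8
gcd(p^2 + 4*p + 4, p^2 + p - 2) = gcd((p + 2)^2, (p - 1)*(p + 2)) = p + 2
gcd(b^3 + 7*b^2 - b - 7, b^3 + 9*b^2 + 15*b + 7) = b^2 + 8*b + 7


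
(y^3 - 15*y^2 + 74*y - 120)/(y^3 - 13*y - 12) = (y^2 - 11*y + 30)/(y^2 + 4*y + 3)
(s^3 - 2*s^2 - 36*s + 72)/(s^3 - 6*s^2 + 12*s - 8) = (s^2 - 36)/(s^2 - 4*s + 4)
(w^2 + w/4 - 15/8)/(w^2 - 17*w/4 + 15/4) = (w + 3/2)/(w - 3)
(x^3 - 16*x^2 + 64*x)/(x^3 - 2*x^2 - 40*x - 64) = x*(x - 8)/(x^2 + 6*x + 8)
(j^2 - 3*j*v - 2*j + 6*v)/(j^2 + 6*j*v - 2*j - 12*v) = (j - 3*v)/(j + 6*v)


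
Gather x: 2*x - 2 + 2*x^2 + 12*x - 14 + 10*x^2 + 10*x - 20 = 12*x^2 + 24*x - 36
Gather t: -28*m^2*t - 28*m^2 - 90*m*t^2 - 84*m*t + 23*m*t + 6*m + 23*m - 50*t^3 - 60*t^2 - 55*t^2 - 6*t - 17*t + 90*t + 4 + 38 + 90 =-28*m^2 + 29*m - 50*t^3 + t^2*(-90*m - 115) + t*(-28*m^2 - 61*m + 67) + 132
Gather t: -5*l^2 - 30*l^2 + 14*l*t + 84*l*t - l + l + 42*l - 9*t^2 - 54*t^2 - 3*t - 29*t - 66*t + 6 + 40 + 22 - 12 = -35*l^2 + 42*l - 63*t^2 + t*(98*l - 98) + 56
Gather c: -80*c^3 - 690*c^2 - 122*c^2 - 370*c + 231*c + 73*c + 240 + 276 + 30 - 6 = -80*c^3 - 812*c^2 - 66*c + 540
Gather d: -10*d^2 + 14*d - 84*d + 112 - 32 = -10*d^2 - 70*d + 80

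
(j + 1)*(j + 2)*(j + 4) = j^3 + 7*j^2 + 14*j + 8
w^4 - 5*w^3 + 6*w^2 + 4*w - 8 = (w - 2)^3*(w + 1)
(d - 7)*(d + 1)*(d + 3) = d^3 - 3*d^2 - 25*d - 21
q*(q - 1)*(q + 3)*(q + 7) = q^4 + 9*q^3 + 11*q^2 - 21*q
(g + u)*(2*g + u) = 2*g^2 + 3*g*u + u^2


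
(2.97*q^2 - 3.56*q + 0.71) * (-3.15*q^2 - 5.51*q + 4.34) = -9.3555*q^4 - 5.1507*q^3 + 30.2689*q^2 - 19.3625*q + 3.0814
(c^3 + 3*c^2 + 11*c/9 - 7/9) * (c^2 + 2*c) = c^5 + 5*c^4 + 65*c^3/9 + 5*c^2/3 - 14*c/9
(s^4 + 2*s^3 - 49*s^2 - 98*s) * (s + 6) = s^5 + 8*s^4 - 37*s^3 - 392*s^2 - 588*s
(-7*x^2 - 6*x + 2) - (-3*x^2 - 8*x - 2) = -4*x^2 + 2*x + 4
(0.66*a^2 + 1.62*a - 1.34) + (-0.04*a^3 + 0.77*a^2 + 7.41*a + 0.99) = -0.04*a^3 + 1.43*a^2 + 9.03*a - 0.35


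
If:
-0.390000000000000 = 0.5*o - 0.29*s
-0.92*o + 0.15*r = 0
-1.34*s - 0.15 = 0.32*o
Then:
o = -0.74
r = -4.55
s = 0.07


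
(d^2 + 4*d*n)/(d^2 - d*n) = (d + 4*n)/(d - n)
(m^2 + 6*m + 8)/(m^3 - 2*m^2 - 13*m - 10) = (m + 4)/(m^2 - 4*m - 5)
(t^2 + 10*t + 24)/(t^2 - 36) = (t + 4)/(t - 6)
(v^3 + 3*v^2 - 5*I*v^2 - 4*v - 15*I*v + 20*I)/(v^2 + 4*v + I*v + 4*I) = (v^2 - v*(1 + 5*I) + 5*I)/(v + I)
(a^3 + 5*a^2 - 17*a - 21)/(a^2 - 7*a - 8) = (a^2 + 4*a - 21)/(a - 8)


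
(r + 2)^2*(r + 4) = r^3 + 8*r^2 + 20*r + 16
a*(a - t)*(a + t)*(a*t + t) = a^4*t + a^3*t - a^2*t^3 - a*t^3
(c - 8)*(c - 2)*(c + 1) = c^3 - 9*c^2 + 6*c + 16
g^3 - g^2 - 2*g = g*(g - 2)*(g + 1)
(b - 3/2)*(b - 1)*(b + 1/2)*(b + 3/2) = b^4 - b^3/2 - 11*b^2/4 + 9*b/8 + 9/8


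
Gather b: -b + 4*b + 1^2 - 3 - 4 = 3*b - 6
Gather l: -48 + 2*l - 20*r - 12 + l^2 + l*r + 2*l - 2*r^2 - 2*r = l^2 + l*(r + 4) - 2*r^2 - 22*r - 60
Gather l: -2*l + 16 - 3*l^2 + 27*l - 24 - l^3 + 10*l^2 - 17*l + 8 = -l^3 + 7*l^2 + 8*l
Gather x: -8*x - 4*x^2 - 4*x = -4*x^2 - 12*x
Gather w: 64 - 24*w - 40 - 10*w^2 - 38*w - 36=-10*w^2 - 62*w - 12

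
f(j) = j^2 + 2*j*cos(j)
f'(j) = -2*j*sin(j) + 2*j + 2*cos(j)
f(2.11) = 2.29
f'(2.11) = -0.43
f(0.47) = 1.06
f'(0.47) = 2.30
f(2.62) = 2.32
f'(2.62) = 0.90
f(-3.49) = 18.74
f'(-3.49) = -6.48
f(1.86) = 2.40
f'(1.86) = -0.42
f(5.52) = 38.45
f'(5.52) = 20.12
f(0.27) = 0.59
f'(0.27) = 2.32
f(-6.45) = 28.88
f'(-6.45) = -13.07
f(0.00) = 0.00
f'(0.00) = 2.00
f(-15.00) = 247.79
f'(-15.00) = -51.03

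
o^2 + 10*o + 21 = (o + 3)*(o + 7)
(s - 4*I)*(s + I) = s^2 - 3*I*s + 4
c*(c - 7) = c^2 - 7*c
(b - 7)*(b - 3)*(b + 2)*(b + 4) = b^4 - 4*b^3 - 31*b^2 + 46*b + 168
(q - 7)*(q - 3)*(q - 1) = q^3 - 11*q^2 + 31*q - 21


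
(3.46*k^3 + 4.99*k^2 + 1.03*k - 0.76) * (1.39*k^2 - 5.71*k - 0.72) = 4.8094*k^5 - 12.8205*k^4 - 29.5524*k^3 - 10.5305*k^2 + 3.598*k + 0.5472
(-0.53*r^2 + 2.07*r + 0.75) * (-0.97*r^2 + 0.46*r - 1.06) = 0.5141*r^4 - 2.2517*r^3 + 0.7865*r^2 - 1.8492*r - 0.795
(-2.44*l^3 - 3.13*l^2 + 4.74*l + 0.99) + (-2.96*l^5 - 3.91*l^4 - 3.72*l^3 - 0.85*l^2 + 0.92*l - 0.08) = -2.96*l^5 - 3.91*l^4 - 6.16*l^3 - 3.98*l^2 + 5.66*l + 0.91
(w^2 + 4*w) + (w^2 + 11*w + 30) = 2*w^2 + 15*w + 30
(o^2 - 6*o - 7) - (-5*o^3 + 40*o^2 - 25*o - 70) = 5*o^3 - 39*o^2 + 19*o + 63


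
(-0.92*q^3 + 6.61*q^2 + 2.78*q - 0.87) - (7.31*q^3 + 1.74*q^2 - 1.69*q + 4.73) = -8.23*q^3 + 4.87*q^2 + 4.47*q - 5.6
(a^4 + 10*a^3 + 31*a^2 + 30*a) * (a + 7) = a^5 + 17*a^4 + 101*a^3 + 247*a^2 + 210*a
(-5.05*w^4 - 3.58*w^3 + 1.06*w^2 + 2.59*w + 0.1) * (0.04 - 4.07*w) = 20.5535*w^5 + 14.3686*w^4 - 4.4574*w^3 - 10.4989*w^2 - 0.3034*w + 0.004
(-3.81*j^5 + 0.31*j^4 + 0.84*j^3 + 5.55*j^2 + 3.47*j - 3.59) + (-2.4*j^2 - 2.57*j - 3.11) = -3.81*j^5 + 0.31*j^4 + 0.84*j^3 + 3.15*j^2 + 0.9*j - 6.7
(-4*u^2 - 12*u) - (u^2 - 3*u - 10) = -5*u^2 - 9*u + 10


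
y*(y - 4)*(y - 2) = y^3 - 6*y^2 + 8*y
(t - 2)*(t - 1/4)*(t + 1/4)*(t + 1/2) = t^4 - 3*t^3/2 - 17*t^2/16 + 3*t/32 + 1/16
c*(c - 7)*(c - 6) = c^3 - 13*c^2 + 42*c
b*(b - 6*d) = b^2 - 6*b*d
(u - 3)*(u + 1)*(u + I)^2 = u^4 - 2*u^3 + 2*I*u^3 - 4*u^2 - 4*I*u^2 + 2*u - 6*I*u + 3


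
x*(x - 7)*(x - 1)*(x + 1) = x^4 - 7*x^3 - x^2 + 7*x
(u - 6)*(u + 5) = u^2 - u - 30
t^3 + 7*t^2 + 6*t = t*(t + 1)*(t + 6)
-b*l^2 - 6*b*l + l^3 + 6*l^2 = l*(-b + l)*(l + 6)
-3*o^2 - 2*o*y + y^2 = (-3*o + y)*(o + y)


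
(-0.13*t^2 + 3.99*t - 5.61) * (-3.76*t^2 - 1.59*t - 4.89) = 0.4888*t^4 - 14.7957*t^3 + 15.3852*t^2 - 10.5912*t + 27.4329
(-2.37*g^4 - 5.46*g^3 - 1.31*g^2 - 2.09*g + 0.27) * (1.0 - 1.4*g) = 3.318*g^5 + 5.274*g^4 - 3.626*g^3 + 1.616*g^2 - 2.468*g + 0.27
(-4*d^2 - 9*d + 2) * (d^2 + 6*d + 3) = -4*d^4 - 33*d^3 - 64*d^2 - 15*d + 6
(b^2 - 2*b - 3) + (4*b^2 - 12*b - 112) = 5*b^2 - 14*b - 115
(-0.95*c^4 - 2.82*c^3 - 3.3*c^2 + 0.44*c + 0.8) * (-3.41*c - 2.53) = 3.2395*c^5 + 12.0197*c^4 + 18.3876*c^3 + 6.8486*c^2 - 3.8412*c - 2.024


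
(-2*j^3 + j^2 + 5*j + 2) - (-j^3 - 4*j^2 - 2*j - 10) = -j^3 + 5*j^2 + 7*j + 12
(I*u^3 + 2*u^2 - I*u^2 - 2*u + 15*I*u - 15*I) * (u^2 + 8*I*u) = I*u^5 - 6*u^4 - I*u^4 + 6*u^3 + 31*I*u^3 - 120*u^2 - 31*I*u^2 + 120*u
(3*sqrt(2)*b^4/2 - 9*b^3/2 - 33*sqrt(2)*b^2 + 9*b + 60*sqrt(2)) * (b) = 3*sqrt(2)*b^5/2 - 9*b^4/2 - 33*sqrt(2)*b^3 + 9*b^2 + 60*sqrt(2)*b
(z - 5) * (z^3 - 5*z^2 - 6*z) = z^4 - 10*z^3 + 19*z^2 + 30*z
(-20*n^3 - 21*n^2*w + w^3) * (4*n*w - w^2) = -80*n^4*w - 64*n^3*w^2 + 21*n^2*w^3 + 4*n*w^4 - w^5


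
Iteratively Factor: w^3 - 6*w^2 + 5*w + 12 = (w + 1)*(w^2 - 7*w + 12) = (w - 4)*(w + 1)*(w - 3)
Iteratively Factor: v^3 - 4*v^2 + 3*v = (v - 1)*(v^2 - 3*v) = v*(v - 1)*(v - 3)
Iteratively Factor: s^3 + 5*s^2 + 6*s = (s)*(s^2 + 5*s + 6) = s*(s + 2)*(s + 3)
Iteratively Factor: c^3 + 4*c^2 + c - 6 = (c - 1)*(c^2 + 5*c + 6) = (c - 1)*(c + 2)*(c + 3)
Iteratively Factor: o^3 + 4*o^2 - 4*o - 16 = (o + 4)*(o^2 - 4) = (o - 2)*(o + 4)*(o + 2)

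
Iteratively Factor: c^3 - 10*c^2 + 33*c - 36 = (c - 4)*(c^2 - 6*c + 9) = (c - 4)*(c - 3)*(c - 3)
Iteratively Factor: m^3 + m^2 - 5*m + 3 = (m + 3)*(m^2 - 2*m + 1) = (m - 1)*(m + 3)*(m - 1)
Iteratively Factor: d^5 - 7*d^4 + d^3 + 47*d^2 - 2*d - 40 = (d - 4)*(d^4 - 3*d^3 - 11*d^2 + 3*d + 10) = (d - 4)*(d + 1)*(d^3 - 4*d^2 - 7*d + 10) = (d - 4)*(d - 1)*(d + 1)*(d^2 - 3*d - 10) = (d - 5)*(d - 4)*(d - 1)*(d + 1)*(d + 2)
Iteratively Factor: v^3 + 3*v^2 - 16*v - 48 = (v + 4)*(v^2 - v - 12) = (v - 4)*(v + 4)*(v + 3)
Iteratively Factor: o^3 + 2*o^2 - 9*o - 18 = (o + 2)*(o^2 - 9) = (o - 3)*(o + 2)*(o + 3)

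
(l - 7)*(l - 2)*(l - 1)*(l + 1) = l^4 - 9*l^3 + 13*l^2 + 9*l - 14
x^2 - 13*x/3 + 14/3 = (x - 7/3)*(x - 2)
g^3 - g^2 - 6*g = g*(g - 3)*(g + 2)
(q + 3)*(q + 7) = q^2 + 10*q + 21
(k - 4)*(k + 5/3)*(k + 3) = k^3 + 2*k^2/3 - 41*k/3 - 20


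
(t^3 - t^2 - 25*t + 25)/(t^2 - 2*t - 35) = (t^2 - 6*t + 5)/(t - 7)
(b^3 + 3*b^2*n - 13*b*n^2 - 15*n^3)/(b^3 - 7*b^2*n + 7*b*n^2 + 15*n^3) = (b + 5*n)/(b - 5*n)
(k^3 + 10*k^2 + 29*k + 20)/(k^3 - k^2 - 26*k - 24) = (k + 5)/(k - 6)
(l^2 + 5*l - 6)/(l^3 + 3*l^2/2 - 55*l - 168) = 2*(l - 1)/(2*l^2 - 9*l - 56)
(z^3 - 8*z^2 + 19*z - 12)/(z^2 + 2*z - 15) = (z^2 - 5*z + 4)/(z + 5)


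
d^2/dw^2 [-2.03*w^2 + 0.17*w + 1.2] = -4.06000000000000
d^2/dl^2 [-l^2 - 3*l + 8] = -2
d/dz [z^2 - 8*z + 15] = 2*z - 8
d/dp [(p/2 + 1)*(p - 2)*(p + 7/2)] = 3*p^2/2 + 7*p/2 - 2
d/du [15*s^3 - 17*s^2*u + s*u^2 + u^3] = -17*s^2 + 2*s*u + 3*u^2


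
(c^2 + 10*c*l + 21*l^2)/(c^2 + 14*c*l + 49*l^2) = (c + 3*l)/(c + 7*l)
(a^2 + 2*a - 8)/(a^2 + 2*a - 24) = (a^2 + 2*a - 8)/(a^2 + 2*a - 24)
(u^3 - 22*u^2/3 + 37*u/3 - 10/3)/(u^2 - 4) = (3*u^2 - 16*u + 5)/(3*(u + 2))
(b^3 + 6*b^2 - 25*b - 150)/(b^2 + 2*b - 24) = (b^2 - 25)/(b - 4)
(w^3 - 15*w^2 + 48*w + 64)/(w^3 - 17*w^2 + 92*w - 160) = (w^2 - 7*w - 8)/(w^2 - 9*w + 20)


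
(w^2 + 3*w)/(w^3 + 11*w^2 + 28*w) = (w + 3)/(w^2 + 11*w + 28)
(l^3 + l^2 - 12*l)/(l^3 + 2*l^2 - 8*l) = (l - 3)/(l - 2)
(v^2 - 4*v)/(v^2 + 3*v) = (v - 4)/(v + 3)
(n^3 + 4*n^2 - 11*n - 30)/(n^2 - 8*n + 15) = (n^2 + 7*n + 10)/(n - 5)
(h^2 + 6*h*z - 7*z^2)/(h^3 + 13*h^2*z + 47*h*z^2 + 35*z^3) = (h - z)/(h^2 + 6*h*z + 5*z^2)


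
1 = 1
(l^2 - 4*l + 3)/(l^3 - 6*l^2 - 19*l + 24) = (l - 3)/(l^2 - 5*l - 24)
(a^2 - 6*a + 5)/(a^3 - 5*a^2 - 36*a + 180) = (a - 1)/(a^2 - 36)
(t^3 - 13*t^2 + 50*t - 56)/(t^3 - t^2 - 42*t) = (t^2 - 6*t + 8)/(t*(t + 6))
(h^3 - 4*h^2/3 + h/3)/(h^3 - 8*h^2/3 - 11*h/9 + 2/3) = 3*h*(h - 1)/(3*h^2 - 7*h - 6)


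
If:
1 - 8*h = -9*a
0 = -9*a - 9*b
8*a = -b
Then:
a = 0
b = 0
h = 1/8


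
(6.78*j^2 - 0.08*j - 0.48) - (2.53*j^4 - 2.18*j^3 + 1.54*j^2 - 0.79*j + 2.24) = -2.53*j^4 + 2.18*j^3 + 5.24*j^2 + 0.71*j - 2.72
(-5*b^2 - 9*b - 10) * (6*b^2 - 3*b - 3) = -30*b^4 - 39*b^3 - 18*b^2 + 57*b + 30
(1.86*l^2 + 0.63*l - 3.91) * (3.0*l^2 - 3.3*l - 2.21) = 5.58*l^4 - 4.248*l^3 - 17.9196*l^2 + 11.5107*l + 8.6411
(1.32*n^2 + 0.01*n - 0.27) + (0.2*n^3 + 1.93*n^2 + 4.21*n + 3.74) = 0.2*n^3 + 3.25*n^2 + 4.22*n + 3.47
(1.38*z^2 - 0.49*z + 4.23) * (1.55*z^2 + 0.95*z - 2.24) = 2.139*z^4 + 0.5515*z^3 + 2.9998*z^2 + 5.1161*z - 9.4752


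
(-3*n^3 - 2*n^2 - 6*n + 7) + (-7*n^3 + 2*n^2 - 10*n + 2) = -10*n^3 - 16*n + 9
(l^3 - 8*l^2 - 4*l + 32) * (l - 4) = l^4 - 12*l^3 + 28*l^2 + 48*l - 128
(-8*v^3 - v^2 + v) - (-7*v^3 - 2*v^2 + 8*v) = -v^3 + v^2 - 7*v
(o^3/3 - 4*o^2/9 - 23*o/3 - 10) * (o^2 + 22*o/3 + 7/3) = o^5/3 + 2*o^4 - 274*o^3/27 - 1816*o^2/27 - 821*o/9 - 70/3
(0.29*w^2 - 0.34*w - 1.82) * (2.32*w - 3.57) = 0.6728*w^3 - 1.8241*w^2 - 3.0086*w + 6.4974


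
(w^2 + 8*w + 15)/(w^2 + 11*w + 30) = (w + 3)/(w + 6)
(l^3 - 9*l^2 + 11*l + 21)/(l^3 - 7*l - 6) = (l - 7)/(l + 2)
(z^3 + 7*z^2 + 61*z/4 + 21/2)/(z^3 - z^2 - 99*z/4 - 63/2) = (z + 2)/(z - 6)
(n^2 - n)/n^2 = (n - 1)/n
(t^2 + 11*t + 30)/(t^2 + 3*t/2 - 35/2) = 2*(t + 6)/(2*t - 7)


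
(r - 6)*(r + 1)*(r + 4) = r^3 - r^2 - 26*r - 24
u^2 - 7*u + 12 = (u - 4)*(u - 3)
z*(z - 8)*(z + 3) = z^3 - 5*z^2 - 24*z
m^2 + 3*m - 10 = (m - 2)*(m + 5)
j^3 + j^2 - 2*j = j*(j - 1)*(j + 2)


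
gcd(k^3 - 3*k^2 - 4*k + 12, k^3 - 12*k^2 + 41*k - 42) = k^2 - 5*k + 6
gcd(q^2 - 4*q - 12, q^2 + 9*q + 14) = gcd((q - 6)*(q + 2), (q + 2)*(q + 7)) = q + 2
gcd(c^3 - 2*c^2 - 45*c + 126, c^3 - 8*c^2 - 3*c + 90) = c - 6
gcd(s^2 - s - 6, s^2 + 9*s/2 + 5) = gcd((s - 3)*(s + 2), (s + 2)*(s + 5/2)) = s + 2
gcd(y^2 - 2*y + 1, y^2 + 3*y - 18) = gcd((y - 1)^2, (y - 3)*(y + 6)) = 1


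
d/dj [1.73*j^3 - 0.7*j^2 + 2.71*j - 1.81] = 5.19*j^2 - 1.4*j + 2.71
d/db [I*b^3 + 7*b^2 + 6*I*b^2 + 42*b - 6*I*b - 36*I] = 3*I*b^2 + b*(14 + 12*I) + 42 - 6*I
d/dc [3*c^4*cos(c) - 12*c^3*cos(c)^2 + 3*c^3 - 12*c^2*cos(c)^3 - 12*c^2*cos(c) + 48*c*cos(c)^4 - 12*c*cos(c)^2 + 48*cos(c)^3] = -3*c^4*sin(c) + 12*c^3*sin(2*c) + 12*c^3*cos(c) + 21*c^2*sin(c) + 9*c^2*sin(3*c) - 18*c^2*cos(2*c) - 9*c^2 - 36*c*sin(2*c) - 24*c*sin(4*c) - 42*c*cos(c) - 6*c*cos(3*c) - 36*sin(c) - 36*sin(3*c) + 12*cos(2*c)^2 + 18*cos(2*c) + 6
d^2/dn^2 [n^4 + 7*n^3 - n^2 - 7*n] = 12*n^2 + 42*n - 2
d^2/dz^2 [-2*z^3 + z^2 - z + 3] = 2 - 12*z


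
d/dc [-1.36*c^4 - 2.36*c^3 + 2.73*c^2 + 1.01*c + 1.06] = -5.44*c^3 - 7.08*c^2 + 5.46*c + 1.01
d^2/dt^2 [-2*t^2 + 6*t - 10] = -4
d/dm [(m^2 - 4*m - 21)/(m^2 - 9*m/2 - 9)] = 2*(-m^2 + 48*m - 117)/(4*m^4 - 36*m^3 + 9*m^2 + 324*m + 324)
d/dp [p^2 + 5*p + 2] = 2*p + 5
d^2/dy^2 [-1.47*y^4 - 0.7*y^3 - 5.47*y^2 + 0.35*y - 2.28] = -17.64*y^2 - 4.2*y - 10.94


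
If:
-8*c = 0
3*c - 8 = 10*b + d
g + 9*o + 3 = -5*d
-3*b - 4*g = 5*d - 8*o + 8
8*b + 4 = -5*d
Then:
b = -6/7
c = 0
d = 4/7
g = -425/154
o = -53/154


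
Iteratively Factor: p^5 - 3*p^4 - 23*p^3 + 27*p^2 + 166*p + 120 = (p + 3)*(p^4 - 6*p^3 - 5*p^2 + 42*p + 40) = (p + 1)*(p + 3)*(p^3 - 7*p^2 + 2*p + 40) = (p - 4)*(p + 1)*(p + 3)*(p^2 - 3*p - 10) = (p - 5)*(p - 4)*(p + 1)*(p + 3)*(p + 2)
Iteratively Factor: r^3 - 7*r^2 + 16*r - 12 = (r - 2)*(r^2 - 5*r + 6) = (r - 3)*(r - 2)*(r - 2)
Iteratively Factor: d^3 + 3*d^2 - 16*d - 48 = (d + 3)*(d^2 - 16) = (d + 3)*(d + 4)*(d - 4)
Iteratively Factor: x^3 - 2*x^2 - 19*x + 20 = (x - 1)*(x^2 - x - 20) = (x - 5)*(x - 1)*(x + 4)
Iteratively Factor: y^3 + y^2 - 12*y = (y + 4)*(y^2 - 3*y) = y*(y + 4)*(y - 3)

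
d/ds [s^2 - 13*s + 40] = 2*s - 13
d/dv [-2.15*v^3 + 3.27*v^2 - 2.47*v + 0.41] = -6.45*v^2 + 6.54*v - 2.47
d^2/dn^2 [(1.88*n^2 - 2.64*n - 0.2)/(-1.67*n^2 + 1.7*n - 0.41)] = (4.050752*n^3 + 11.070096*n^2 - 14.252448*n + 3.930224)/(4.657463*n^6 - 14.22339*n^5 + 17.909247*n^4 - 11.89694*n^3 + 4.396881*n^2 - 0.85731*n + 0.068921)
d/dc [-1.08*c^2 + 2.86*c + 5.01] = 2.86 - 2.16*c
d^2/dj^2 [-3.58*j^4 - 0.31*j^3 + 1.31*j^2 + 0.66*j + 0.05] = -42.96*j^2 - 1.86*j + 2.62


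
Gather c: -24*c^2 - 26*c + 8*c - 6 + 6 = -24*c^2 - 18*c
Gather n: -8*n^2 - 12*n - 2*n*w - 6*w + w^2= -8*n^2 + n*(-2*w - 12) + w^2 - 6*w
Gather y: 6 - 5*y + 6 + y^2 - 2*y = y^2 - 7*y + 12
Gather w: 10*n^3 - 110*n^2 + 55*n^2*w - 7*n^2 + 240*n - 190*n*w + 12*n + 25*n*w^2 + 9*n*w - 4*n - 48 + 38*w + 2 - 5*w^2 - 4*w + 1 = 10*n^3 - 117*n^2 + 248*n + w^2*(25*n - 5) + w*(55*n^2 - 181*n + 34) - 45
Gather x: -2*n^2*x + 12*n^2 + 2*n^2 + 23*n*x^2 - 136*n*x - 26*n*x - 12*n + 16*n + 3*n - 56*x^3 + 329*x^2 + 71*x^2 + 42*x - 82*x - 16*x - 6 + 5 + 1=14*n^2 + 7*n - 56*x^3 + x^2*(23*n + 400) + x*(-2*n^2 - 162*n - 56)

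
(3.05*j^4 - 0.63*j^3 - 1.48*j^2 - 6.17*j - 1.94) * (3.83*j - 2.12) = 11.6815*j^5 - 8.8789*j^4 - 4.3328*j^3 - 20.4935*j^2 + 5.6502*j + 4.1128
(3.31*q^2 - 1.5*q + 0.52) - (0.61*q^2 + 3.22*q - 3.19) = 2.7*q^2 - 4.72*q + 3.71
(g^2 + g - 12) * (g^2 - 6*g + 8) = g^4 - 5*g^3 - 10*g^2 + 80*g - 96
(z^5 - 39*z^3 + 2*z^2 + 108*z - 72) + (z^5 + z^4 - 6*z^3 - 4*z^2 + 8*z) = 2*z^5 + z^4 - 45*z^3 - 2*z^2 + 116*z - 72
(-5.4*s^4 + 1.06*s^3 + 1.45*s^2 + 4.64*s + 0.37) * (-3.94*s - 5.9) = 21.276*s^5 + 27.6836*s^4 - 11.967*s^3 - 26.8366*s^2 - 28.8338*s - 2.183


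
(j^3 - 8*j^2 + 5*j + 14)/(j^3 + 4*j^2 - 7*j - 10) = (j - 7)/(j + 5)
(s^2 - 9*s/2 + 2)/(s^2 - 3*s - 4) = (s - 1/2)/(s + 1)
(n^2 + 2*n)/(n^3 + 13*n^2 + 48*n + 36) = n*(n + 2)/(n^3 + 13*n^2 + 48*n + 36)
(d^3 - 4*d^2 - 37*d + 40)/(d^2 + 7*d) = (d^3 - 4*d^2 - 37*d + 40)/(d*(d + 7))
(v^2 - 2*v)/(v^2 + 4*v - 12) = v/(v + 6)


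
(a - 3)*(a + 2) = a^2 - a - 6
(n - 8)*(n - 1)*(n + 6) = n^3 - 3*n^2 - 46*n + 48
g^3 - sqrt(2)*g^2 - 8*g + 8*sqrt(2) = (g - 2*sqrt(2))*(g - sqrt(2))*(g + 2*sqrt(2))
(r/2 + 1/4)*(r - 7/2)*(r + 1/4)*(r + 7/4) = r^4/2 - r^3/2 - 117*r^2/32 - 77*r/32 - 49/128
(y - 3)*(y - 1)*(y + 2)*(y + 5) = y^4 + 3*y^3 - 15*y^2 - 19*y + 30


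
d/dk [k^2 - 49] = 2*k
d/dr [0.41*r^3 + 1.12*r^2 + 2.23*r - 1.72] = 1.23*r^2 + 2.24*r + 2.23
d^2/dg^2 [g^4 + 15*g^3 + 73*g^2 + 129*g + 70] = 12*g^2 + 90*g + 146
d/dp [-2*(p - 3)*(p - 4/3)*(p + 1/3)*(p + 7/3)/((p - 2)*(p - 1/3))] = 4*(-81*p^5 + 351*p^4 - 423*p^3 - 210*p^2 + 618*p - 491)/(9*(9*p^4 - 42*p^3 + 61*p^2 - 28*p + 4))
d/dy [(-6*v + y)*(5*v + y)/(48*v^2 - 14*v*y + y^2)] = -13*v/(64*v^2 - 16*v*y + y^2)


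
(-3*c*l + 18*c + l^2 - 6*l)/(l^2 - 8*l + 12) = (-3*c + l)/(l - 2)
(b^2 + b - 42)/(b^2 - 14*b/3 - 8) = 3*(b + 7)/(3*b + 4)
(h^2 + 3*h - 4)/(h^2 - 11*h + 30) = (h^2 + 3*h - 4)/(h^2 - 11*h + 30)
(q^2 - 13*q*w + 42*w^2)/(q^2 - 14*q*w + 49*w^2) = (q - 6*w)/(q - 7*w)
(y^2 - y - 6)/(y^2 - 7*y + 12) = (y + 2)/(y - 4)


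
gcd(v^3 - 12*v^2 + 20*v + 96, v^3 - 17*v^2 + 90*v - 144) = v^2 - 14*v + 48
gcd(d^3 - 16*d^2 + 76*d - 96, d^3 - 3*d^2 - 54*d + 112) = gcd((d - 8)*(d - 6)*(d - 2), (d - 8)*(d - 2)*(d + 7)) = d^2 - 10*d + 16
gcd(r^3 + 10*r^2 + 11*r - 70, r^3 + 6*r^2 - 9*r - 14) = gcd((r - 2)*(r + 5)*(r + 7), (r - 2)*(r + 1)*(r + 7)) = r^2 + 5*r - 14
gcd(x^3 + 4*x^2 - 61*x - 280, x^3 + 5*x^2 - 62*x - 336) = x^2 - x - 56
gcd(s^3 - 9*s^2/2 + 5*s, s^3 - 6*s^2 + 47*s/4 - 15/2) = s^2 - 9*s/2 + 5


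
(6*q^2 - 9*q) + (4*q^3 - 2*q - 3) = 4*q^3 + 6*q^2 - 11*q - 3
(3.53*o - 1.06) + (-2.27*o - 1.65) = 1.26*o - 2.71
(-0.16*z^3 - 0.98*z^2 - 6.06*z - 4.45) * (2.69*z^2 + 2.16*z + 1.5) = -0.4304*z^5 - 2.9818*z^4 - 18.6582*z^3 - 26.5301*z^2 - 18.702*z - 6.675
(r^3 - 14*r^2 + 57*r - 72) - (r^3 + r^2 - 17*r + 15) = -15*r^2 + 74*r - 87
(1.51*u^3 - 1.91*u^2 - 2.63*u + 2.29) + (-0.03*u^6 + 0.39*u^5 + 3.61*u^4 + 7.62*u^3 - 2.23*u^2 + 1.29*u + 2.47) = -0.03*u^6 + 0.39*u^5 + 3.61*u^4 + 9.13*u^3 - 4.14*u^2 - 1.34*u + 4.76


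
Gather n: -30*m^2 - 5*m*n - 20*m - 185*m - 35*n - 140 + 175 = -30*m^2 - 205*m + n*(-5*m - 35) + 35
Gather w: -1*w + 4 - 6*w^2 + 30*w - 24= -6*w^2 + 29*w - 20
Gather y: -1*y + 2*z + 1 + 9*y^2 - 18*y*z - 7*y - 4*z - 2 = 9*y^2 + y*(-18*z - 8) - 2*z - 1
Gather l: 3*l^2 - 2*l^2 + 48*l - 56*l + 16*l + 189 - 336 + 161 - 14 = l^2 + 8*l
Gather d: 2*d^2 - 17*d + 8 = 2*d^2 - 17*d + 8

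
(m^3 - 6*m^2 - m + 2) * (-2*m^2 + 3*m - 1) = -2*m^5 + 15*m^4 - 17*m^3 - m^2 + 7*m - 2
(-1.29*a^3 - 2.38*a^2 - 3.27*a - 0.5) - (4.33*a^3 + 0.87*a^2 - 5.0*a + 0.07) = -5.62*a^3 - 3.25*a^2 + 1.73*a - 0.57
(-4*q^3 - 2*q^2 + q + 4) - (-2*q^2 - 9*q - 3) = -4*q^3 + 10*q + 7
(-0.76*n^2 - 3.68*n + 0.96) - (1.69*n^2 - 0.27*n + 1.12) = -2.45*n^2 - 3.41*n - 0.16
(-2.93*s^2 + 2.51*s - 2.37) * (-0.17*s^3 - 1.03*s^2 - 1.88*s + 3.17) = 0.4981*s^5 + 2.5912*s^4 + 3.326*s^3 - 11.5658*s^2 + 12.4123*s - 7.5129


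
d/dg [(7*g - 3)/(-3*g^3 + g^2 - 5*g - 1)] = (-21*g^3 + 7*g^2 - 35*g + (7*g - 3)*(9*g^2 - 2*g + 5) - 7)/(3*g^3 - g^2 + 5*g + 1)^2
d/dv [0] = 0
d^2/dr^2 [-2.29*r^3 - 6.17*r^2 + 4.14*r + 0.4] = -13.74*r - 12.34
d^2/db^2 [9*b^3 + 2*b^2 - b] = 54*b + 4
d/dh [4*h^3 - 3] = 12*h^2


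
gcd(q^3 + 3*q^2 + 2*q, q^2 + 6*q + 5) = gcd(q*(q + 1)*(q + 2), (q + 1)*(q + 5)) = q + 1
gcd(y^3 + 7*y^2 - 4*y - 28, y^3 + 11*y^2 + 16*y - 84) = y^2 + 5*y - 14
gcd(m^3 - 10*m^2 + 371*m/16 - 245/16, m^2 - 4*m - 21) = m - 7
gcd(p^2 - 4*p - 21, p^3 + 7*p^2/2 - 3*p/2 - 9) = p + 3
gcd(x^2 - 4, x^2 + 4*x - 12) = x - 2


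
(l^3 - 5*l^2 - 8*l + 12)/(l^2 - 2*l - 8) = (l^2 - 7*l + 6)/(l - 4)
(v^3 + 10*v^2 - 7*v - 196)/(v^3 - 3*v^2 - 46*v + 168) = (v + 7)/(v - 6)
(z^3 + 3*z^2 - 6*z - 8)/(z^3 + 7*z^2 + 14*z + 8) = (z - 2)/(z + 2)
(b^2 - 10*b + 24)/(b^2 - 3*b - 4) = (b - 6)/(b + 1)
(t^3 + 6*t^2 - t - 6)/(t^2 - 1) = t + 6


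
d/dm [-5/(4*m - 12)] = 5/(4*(m - 3)^2)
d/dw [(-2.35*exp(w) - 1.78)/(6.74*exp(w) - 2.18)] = 17.1202*exp(w)/(6.74*exp(w) - 2.18)^2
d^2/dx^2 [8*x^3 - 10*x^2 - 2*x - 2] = 48*x - 20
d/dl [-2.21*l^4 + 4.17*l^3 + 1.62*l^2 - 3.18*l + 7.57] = -8.84*l^3 + 12.51*l^2 + 3.24*l - 3.18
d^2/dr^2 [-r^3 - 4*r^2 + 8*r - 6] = -6*r - 8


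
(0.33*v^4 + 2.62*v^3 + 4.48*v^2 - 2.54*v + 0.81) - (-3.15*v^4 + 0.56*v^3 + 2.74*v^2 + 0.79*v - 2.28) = 3.48*v^4 + 2.06*v^3 + 1.74*v^2 - 3.33*v + 3.09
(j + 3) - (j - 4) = 7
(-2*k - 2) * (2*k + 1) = -4*k^2 - 6*k - 2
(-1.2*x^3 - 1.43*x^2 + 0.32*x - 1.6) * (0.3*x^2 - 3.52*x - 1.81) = -0.36*x^5 + 3.795*x^4 + 7.3016*x^3 + 0.9819*x^2 + 5.0528*x + 2.896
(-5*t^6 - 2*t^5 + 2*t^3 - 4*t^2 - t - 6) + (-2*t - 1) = -5*t^6 - 2*t^5 + 2*t^3 - 4*t^2 - 3*t - 7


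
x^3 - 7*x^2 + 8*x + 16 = (x - 4)^2*(x + 1)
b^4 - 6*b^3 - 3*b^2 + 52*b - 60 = (b - 5)*(b - 2)^2*(b + 3)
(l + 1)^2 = l^2 + 2*l + 1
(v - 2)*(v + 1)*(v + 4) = v^3 + 3*v^2 - 6*v - 8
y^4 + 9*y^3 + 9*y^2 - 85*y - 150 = (y - 3)*(y + 2)*(y + 5)^2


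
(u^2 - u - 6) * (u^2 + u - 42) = u^4 - 49*u^2 + 36*u + 252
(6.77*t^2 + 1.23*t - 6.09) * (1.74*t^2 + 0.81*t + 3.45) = 11.7798*t^4 + 7.6239*t^3 + 13.7562*t^2 - 0.6894*t - 21.0105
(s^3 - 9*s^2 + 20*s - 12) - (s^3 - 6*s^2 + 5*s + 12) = -3*s^2 + 15*s - 24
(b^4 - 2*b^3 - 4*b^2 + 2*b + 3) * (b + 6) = b^5 + 4*b^4 - 16*b^3 - 22*b^2 + 15*b + 18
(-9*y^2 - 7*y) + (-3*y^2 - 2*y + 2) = -12*y^2 - 9*y + 2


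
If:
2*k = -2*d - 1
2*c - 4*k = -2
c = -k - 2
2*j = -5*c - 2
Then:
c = -5/3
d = -1/6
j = 19/6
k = -1/3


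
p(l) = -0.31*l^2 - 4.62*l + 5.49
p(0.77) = 1.75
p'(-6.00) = -0.90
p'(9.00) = -10.20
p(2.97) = -10.97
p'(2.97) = -6.46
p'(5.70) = -8.15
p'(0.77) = -5.10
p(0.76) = 1.80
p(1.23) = -0.66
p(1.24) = -0.72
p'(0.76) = -5.09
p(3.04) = -11.42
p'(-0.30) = -4.43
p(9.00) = -61.20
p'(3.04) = -6.50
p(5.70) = -30.92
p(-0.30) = 6.85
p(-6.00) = 22.05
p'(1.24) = -5.39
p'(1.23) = -5.38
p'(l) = -0.62*l - 4.62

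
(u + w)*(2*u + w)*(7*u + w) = 14*u^3 + 23*u^2*w + 10*u*w^2 + w^3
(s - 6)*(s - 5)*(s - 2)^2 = s^4 - 15*s^3 + 78*s^2 - 164*s + 120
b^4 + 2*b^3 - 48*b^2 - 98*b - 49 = (b - 7)*(b + 1)^2*(b + 7)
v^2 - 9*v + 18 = (v - 6)*(v - 3)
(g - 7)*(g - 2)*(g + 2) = g^3 - 7*g^2 - 4*g + 28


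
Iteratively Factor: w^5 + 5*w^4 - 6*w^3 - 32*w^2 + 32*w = (w)*(w^4 + 5*w^3 - 6*w^2 - 32*w + 32) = w*(w + 4)*(w^3 + w^2 - 10*w + 8) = w*(w + 4)^2*(w^2 - 3*w + 2) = w*(w - 2)*(w + 4)^2*(w - 1)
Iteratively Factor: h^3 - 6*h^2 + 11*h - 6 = (h - 2)*(h^2 - 4*h + 3) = (h - 3)*(h - 2)*(h - 1)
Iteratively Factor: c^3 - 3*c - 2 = (c + 1)*(c^2 - c - 2) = (c + 1)^2*(c - 2)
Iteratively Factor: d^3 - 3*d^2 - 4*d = (d + 1)*(d^2 - 4*d) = d*(d + 1)*(d - 4)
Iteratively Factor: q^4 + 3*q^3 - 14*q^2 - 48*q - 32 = (q + 2)*(q^3 + q^2 - 16*q - 16) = (q + 2)*(q + 4)*(q^2 - 3*q - 4) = (q - 4)*(q + 2)*(q + 4)*(q + 1)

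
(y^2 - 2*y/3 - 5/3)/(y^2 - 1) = (y - 5/3)/(y - 1)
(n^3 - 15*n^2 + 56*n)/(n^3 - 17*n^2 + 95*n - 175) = n*(n - 8)/(n^2 - 10*n + 25)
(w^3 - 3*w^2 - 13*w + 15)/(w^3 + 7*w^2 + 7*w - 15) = (w - 5)/(w + 5)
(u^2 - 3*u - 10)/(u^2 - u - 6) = (u - 5)/(u - 3)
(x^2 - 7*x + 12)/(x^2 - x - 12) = (x - 3)/(x + 3)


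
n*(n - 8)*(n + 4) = n^3 - 4*n^2 - 32*n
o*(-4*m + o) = -4*m*o + o^2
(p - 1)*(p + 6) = p^2 + 5*p - 6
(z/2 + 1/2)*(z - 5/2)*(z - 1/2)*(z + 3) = z^4/2 + z^3/2 - 31*z^2/8 - 2*z + 15/8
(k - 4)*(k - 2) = k^2 - 6*k + 8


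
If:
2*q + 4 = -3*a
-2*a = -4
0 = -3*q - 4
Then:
No Solution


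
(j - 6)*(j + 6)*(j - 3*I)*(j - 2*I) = j^4 - 5*I*j^3 - 42*j^2 + 180*I*j + 216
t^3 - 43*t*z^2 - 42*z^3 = (t - 7*z)*(t + z)*(t + 6*z)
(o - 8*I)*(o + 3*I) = o^2 - 5*I*o + 24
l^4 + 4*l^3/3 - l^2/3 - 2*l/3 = l*(l - 2/3)*(l + 1)^2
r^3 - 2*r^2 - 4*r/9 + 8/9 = (r - 2)*(r - 2/3)*(r + 2/3)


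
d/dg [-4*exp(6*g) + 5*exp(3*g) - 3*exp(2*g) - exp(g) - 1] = (-24*exp(5*g) + 15*exp(2*g) - 6*exp(g) - 1)*exp(g)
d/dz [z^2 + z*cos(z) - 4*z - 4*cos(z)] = -z*sin(z) + 2*z + 4*sin(z) + cos(z) - 4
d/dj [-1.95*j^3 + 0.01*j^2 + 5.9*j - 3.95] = -5.85*j^2 + 0.02*j + 5.9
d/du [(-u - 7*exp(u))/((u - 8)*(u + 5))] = (-7*u^2*exp(u) + u^2 + 35*u*exp(u) + 259*exp(u) + 40)/(u^4 - 6*u^3 - 71*u^2 + 240*u + 1600)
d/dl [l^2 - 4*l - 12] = 2*l - 4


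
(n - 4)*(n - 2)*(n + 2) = n^3 - 4*n^2 - 4*n + 16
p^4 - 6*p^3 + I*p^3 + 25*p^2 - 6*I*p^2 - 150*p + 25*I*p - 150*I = (p - 6)*(p - 5*I)*(p + I)*(p + 5*I)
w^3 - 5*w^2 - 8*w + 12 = (w - 6)*(w - 1)*(w + 2)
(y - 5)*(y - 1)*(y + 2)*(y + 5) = y^4 + y^3 - 27*y^2 - 25*y + 50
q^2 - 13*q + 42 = (q - 7)*(q - 6)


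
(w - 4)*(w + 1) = w^2 - 3*w - 4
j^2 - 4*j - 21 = (j - 7)*(j + 3)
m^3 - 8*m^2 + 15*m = m*(m - 5)*(m - 3)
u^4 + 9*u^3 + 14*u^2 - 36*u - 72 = (u - 2)*(u + 2)*(u + 3)*(u + 6)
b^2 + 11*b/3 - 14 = (b - 7/3)*(b + 6)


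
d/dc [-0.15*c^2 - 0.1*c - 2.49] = -0.3*c - 0.1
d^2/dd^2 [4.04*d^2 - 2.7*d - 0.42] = 8.08000000000000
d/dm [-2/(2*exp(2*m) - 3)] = 8*exp(2*m)/(2*exp(2*m) - 3)^2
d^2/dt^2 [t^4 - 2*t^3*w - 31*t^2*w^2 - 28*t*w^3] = 12*t^2 - 12*t*w - 62*w^2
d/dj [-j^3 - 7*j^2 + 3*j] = -3*j^2 - 14*j + 3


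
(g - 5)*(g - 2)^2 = g^3 - 9*g^2 + 24*g - 20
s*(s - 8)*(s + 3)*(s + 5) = s^4 - 49*s^2 - 120*s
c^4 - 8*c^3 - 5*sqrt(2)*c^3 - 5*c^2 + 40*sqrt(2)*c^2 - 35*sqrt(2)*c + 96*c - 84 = (c - 7)*(c - 1)*(c - 6*sqrt(2))*(c + sqrt(2))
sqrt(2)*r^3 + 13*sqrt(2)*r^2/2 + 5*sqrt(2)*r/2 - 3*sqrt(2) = (r - 1/2)*(r + 6)*(sqrt(2)*r + sqrt(2))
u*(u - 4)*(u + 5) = u^3 + u^2 - 20*u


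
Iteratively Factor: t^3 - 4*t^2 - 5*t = (t + 1)*(t^2 - 5*t) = t*(t + 1)*(t - 5)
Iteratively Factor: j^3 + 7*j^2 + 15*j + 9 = (j + 3)*(j^2 + 4*j + 3) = (j + 1)*(j + 3)*(j + 3)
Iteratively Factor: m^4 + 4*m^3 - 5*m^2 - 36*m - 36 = (m + 2)*(m^3 + 2*m^2 - 9*m - 18) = (m + 2)*(m + 3)*(m^2 - m - 6) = (m - 3)*(m + 2)*(m + 3)*(m + 2)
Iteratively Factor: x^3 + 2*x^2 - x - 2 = (x + 1)*(x^2 + x - 2) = (x - 1)*(x + 1)*(x + 2)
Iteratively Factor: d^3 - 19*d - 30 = (d + 3)*(d^2 - 3*d - 10) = (d + 2)*(d + 3)*(d - 5)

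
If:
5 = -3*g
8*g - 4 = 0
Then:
No Solution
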